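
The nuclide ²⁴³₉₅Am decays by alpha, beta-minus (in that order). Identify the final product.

Start: (A, Z) = (243, 95).
After α: (239, 93).
After β⁻: (239, 94).
Z = 94 is plutonium.

Pu-239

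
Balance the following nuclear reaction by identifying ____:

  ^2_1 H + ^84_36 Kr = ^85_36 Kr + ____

Conserve mass number: 2 + 84 = 85 + A, so A = 1.
Conserve atomic number: 1 + 36 = 36 + Z, so Z = 1.
A = 1 and Z = 1 is ^1_1 H — a proton.

proton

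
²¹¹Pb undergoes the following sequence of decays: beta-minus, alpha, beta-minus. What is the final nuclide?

Pb-207

Start: (A, Z) = (211, 82).
After β⁻: (211, 83).
After α: (207, 81).
After β⁻: (207, 82).
Z = 82 is lead.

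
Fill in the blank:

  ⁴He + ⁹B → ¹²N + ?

neutron

Conserve mass number: 4 + 9 = 12 + A, so A = 1.
Conserve atomic number: 2 + 5 = 7 + Z, so Z = 0.
A = 1 and Z = 0 is ¹n — a neutron.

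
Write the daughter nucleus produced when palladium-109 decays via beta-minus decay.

Ag-109

Beta-minus decay: mass number changes by +0, atomic number by +1.
A: 109 = 109; Z: 46 + 1 = 47.
Z = 47 is silver, so the daughter is silver-109.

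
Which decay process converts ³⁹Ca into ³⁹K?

beta-plus decay or electron capture

ΔA = 39 − 39 = 0; ΔZ = 19 − 20 = -1.
A is unchanged and Z drops by 1 — a proton has become a neutron (β⁺ emission or electron capture).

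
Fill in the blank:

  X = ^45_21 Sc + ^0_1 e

Conserve mass number: A = 45 + 0, so A = 45.
Conserve atomic number: Z = 21 + 1, so Z = 22.
Z = 22 is titanium, so the species is ^45_22 Ti.

Ti-45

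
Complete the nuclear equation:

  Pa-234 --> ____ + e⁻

U-234

Conserve mass number: 234 = A + 0, so A = 234.
Conserve atomic number: 91 = Z − 1, so Z = 92.
Z = 92 is uranium, so the species is U-234.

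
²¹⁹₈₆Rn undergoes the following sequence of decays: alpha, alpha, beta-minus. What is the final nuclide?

Bi-211

Start: (A, Z) = (219, 86).
After α: (215, 84).
After α: (211, 82).
After β⁻: (211, 83).
Z = 83 is bismuth.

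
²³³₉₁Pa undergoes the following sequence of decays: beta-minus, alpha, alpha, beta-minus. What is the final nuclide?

Start: (A, Z) = (233, 91).
After β⁻: (233, 92).
After α: (229, 90).
After α: (225, 88).
After β⁻: (225, 89).
Z = 89 is actinium.

Ac-225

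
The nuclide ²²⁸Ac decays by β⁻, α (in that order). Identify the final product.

Start: (A, Z) = (228, 89).
After β⁻: (228, 90).
After α: (224, 88).
Z = 88 is radium.

Ra-224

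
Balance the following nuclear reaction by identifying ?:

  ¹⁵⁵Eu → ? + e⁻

Conserve mass number: 155 = A + 0, so A = 155.
Conserve atomic number: 63 = Z − 1, so Z = 64.
Z = 64 is gadolinium, so the species is ¹⁵⁵Gd.

Gd-155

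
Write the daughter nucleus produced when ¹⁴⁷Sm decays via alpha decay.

Nd-143

Alpha decay: mass number changes by -4, atomic number by -2.
A: 147 − 4 = 143; Z: 62 − 2 = 60.
Z = 60 is neodymium, so the daughter is ¹⁴³Nd.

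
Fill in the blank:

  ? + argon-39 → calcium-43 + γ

Conserve mass number: A + 39 = 43 + 0, so A = 4.
Conserve atomic number: Z + 18 = 20 + 0, so Z = 2.
A = 4 and Z = 2 is helium-4 — an alpha particle.

alpha particle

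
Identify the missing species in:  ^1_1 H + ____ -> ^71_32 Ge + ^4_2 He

As-74

Conserve mass number: 1 + A = 71 + 4, so A = 74.
Conserve atomic number: 1 + Z = 32 + 2, so Z = 33.
Z = 33 is arsenic, so the species is ^74_33 As.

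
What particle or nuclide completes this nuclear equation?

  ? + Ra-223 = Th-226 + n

alpha particle

Conserve mass number: A + 223 = 226 + 1, so A = 4.
Conserve atomic number: Z + 88 = 90 + 0, so Z = 2.
A = 4 and Z = 2 is He-4 — an alpha particle.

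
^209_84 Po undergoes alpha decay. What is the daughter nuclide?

Alpha decay: mass number changes by -4, atomic number by -2.
A: 209 − 4 = 205; Z: 84 − 2 = 82.
Z = 82 is lead, so the daughter is ^205_82 Pb.

Pb-205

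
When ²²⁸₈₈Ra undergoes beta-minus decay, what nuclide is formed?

Beta-minus decay: mass number changes by +0, atomic number by +1.
A: 228 = 228; Z: 88 + 1 = 89.
Z = 89 is actinium, so the daughter is ²²⁸₈₉Ac.

Ac-228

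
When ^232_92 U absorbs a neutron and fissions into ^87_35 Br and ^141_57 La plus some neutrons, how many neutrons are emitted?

Conserve mass number: 233 = 87 + 141 + k, so k = 233 − 228 = 5.
Check atomic number: 92 = 35 + 57 + 0 = 92. ✓

5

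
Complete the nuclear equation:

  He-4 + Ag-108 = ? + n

Conserve mass number: 4 + 108 = A + 1, so A = 111.
Conserve atomic number: 2 + 47 = Z + 0, so Z = 49.
Z = 49 is indium, so the species is In-111.

In-111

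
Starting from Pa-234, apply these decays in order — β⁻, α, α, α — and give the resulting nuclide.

Rn-222

Start: (A, Z) = (234, 91).
After β⁻: (234, 92).
After α: (230, 90).
After α: (226, 88).
After α: (222, 86).
Z = 86 is radon.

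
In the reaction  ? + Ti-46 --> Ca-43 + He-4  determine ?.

Conserve mass number: A + 46 = 43 + 4, so A = 1.
Conserve atomic number: Z + 22 = 20 + 2, so Z = 0.
A = 1 and Z = 0 is n — a neutron.

neutron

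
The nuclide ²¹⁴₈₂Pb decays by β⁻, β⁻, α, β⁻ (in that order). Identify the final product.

Start: (A, Z) = (214, 82).
After β⁻: (214, 83).
After β⁻: (214, 84).
After α: (210, 82).
After β⁻: (210, 83).
Z = 83 is bismuth.

Bi-210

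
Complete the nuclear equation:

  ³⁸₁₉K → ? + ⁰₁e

Conserve mass number: 38 = A + 0, so A = 38.
Conserve atomic number: 19 = Z + 1, so Z = 18.
Z = 18 is argon, so the species is ³⁸₁₈Ar.

Ar-38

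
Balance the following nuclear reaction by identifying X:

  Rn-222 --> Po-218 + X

alpha particle

Conserve mass number: 222 = 218 + A, so A = 4.
Conserve atomic number: 86 = 84 + Z, so Z = 2.
A = 4 and Z = 2 is He-4 — an alpha particle.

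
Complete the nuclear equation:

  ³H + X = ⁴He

Conserve mass number: 3 + A = 4, so A = 1.
Conserve atomic number: 1 + Z = 2, so Z = 1.
A = 1 and Z = 1 is ¹H — a proton.

proton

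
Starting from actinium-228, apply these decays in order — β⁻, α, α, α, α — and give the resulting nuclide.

Start: (A, Z) = (228, 89).
After β⁻: (228, 90).
After α: (224, 88).
After α: (220, 86).
After α: (216, 84).
After α: (212, 82).
Z = 82 is lead.

Pb-212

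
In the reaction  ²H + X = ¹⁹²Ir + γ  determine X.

Os-190

Conserve mass number: 2 + A = 192 + 0, so A = 190.
Conserve atomic number: 1 + Z = 77 + 0, so Z = 76.
Z = 76 is osmium, so the species is ¹⁹⁰Os.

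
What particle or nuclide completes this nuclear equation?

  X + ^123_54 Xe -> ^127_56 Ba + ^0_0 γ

alpha particle

Conserve mass number: A + 123 = 127 + 0, so A = 4.
Conserve atomic number: Z + 54 = 56 + 0, so Z = 2.
A = 4 and Z = 2 is ^4_2 He — an alpha particle.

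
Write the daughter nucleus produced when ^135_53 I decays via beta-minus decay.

Xe-135

Beta-minus decay: mass number changes by +0, atomic number by +1.
A: 135 = 135; Z: 53 + 1 = 54.
Z = 54 is xenon, so the daughter is ^135_54 Xe.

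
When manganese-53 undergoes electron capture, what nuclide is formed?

Cr-53

Electron capture: mass number changes by +0, atomic number by -1.
A: 53 = 53; Z: 25 − 1 = 24.
Z = 24 is chromium, so the daughter is chromium-53.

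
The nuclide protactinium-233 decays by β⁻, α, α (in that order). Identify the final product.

Start: (A, Z) = (233, 91).
After β⁻: (233, 92).
After α: (229, 90).
After α: (225, 88).
Z = 88 is radium.

Ra-225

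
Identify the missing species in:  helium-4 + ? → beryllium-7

Conserve mass number: 4 + A = 7, so A = 3.
Conserve atomic number: 2 + Z = 4, so Z = 2.
Z = 2 is helium, so the species is helium-3.

He-3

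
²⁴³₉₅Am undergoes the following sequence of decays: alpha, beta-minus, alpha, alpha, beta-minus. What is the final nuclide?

Start: (A, Z) = (243, 95).
After α: (239, 93).
After β⁻: (239, 94).
After α: (235, 92).
After α: (231, 90).
After β⁻: (231, 91).
Z = 91 is protactinium.

Pa-231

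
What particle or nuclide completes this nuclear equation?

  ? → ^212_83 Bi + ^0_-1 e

Pb-212

Conserve mass number: A = 212 + 0, so A = 212.
Conserve atomic number: Z = 83 − 1, so Z = 82.
Z = 82 is lead, so the species is ^212_82 Pb.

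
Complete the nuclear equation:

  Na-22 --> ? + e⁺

Conserve mass number: 22 = A + 0, so A = 22.
Conserve atomic number: 11 = Z + 1, so Z = 10.
Z = 10 is neon, so the species is Ne-22.

Ne-22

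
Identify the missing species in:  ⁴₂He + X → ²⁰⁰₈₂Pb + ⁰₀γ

Hg-196

Conserve mass number: 4 + A = 200 + 0, so A = 196.
Conserve atomic number: 2 + Z = 82 + 0, so Z = 80.
Z = 80 is mercury, so the species is ¹⁹⁶₈₀Hg.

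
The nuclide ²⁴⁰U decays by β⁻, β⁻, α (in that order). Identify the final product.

U-236

Start: (A, Z) = (240, 92).
After β⁻: (240, 93).
After β⁻: (240, 94).
After α: (236, 92).
Z = 92 is uranium.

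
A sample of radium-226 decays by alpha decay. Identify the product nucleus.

Rn-222

Alpha decay: mass number changes by -4, atomic number by -2.
A: 226 − 4 = 222; Z: 88 − 2 = 86.
Z = 86 is radon, so the daughter is radon-222.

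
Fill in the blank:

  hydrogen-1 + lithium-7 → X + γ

Conserve mass number: 1 + 7 = A + 0, so A = 8.
Conserve atomic number: 1 + 3 = Z + 0, so Z = 4.
Z = 4 is beryllium, so the species is beryllium-8.

Be-8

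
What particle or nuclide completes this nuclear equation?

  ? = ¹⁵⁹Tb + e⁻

Gd-159

Conserve mass number: A = 159 + 0, so A = 159.
Conserve atomic number: Z = 65 − 1, so Z = 64.
Z = 64 is gadolinium, so the species is ¹⁵⁹Gd.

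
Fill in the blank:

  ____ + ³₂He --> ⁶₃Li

triton

Conserve mass number: A + 3 = 6, so A = 3.
Conserve atomic number: Z + 2 = 3, so Z = 1.
A = 3 and Z = 1 is ³₁H — a triton.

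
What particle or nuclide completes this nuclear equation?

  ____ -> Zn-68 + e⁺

Conserve mass number: A = 68 + 0, so A = 68.
Conserve atomic number: Z = 30 + 1, so Z = 31.
Z = 31 is gallium, so the species is Ga-68.

Ga-68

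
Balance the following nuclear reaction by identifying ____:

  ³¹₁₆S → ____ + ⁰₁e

P-31

Conserve mass number: 31 = A + 0, so A = 31.
Conserve atomic number: 16 = Z + 1, so Z = 15.
Z = 15 is phosphorus, so the species is ³¹₁₅P.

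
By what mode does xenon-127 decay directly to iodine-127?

beta-plus decay or electron capture

ΔA = 127 − 127 = 0; ΔZ = 53 − 54 = -1.
A is unchanged and Z drops by 1 — a proton has become a neutron (β⁺ emission or electron capture).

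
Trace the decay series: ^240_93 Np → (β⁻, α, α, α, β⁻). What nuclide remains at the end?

Ac-228

Start: (A, Z) = (240, 93).
After β⁻: (240, 94).
After α: (236, 92).
After α: (232, 90).
After α: (228, 88).
After β⁻: (228, 89).
Z = 89 is actinium.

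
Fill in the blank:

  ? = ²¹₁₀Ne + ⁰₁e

Conserve mass number: A = 21 + 0, so A = 21.
Conserve atomic number: Z = 10 + 1, so Z = 11.
Z = 11 is sodium, so the species is ²¹₁₁Na.

Na-21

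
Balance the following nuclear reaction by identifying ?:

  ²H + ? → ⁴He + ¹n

triton

Conserve mass number: 2 + A = 4 + 1, so A = 3.
Conserve atomic number: 1 + Z = 2 + 0, so Z = 1.
A = 3 and Z = 1 is ³H — a triton.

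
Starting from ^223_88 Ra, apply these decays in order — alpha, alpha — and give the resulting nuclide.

Start: (A, Z) = (223, 88).
After α: (219, 86).
After α: (215, 84).
Z = 84 is polonium.

Po-215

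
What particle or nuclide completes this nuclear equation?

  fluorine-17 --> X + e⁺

Conserve mass number: 17 = A + 0, so A = 17.
Conserve atomic number: 9 = Z + 1, so Z = 8.
Z = 8 is oxygen, so the species is oxygen-17.

O-17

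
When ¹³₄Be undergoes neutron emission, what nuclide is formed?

Be-12

Neutron emission: mass number changes by -1, atomic number by +0.
A: 13 − 1 = 12; Z: 4 = 4.
Z = 4 is beryllium, so the daughter is ¹²₄Be.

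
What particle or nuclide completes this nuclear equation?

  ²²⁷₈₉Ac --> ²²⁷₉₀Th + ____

beta-minus particle

Conserve mass number: 227 = 227 + A, so A = 0.
Conserve atomic number: 89 = 90 + Z, so Z = -1.
A = 0 and Z = -1 is ⁰₋₁e — a beta-minus particle.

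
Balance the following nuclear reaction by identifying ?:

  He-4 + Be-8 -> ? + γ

Conserve mass number: 4 + 8 = A + 0, so A = 12.
Conserve atomic number: 2 + 4 = Z + 0, so Z = 6.
Z = 6 is carbon, so the species is C-12.

C-12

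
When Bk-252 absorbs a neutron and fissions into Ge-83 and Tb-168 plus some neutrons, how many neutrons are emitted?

2

Conserve mass number: 253 = 83 + 168 + k, so k = 253 − 251 = 2.
Check atomic number: 97 = 32 + 65 + 0 = 97. ✓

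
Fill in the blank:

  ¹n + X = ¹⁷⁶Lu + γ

Lu-175

Conserve mass number: 1 + A = 176 + 0, so A = 175.
Conserve atomic number: 0 + Z = 71 + 0, so Z = 71.
Z = 71 is lutetium, so the species is ¹⁷⁵Lu.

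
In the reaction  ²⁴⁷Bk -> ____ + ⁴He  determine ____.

Am-243

Conserve mass number: 247 = A + 4, so A = 243.
Conserve atomic number: 97 = Z + 2, so Z = 95.
Z = 95 is americium, so the species is ²⁴³Am.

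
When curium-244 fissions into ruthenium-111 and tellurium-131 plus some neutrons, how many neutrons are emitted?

2

Conserve mass number: 244 = 111 + 131 + k, so k = 244 − 242 = 2.
Check atomic number: 96 = 44 + 52 + 0 = 96. ✓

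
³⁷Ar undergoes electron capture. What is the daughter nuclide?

Cl-37

Electron capture: mass number changes by +0, atomic number by -1.
A: 37 = 37; Z: 18 − 1 = 17.
Z = 17 is chlorine, so the daughter is ³⁷Cl.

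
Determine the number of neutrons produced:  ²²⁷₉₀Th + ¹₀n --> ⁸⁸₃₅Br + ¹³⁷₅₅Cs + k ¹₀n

3

Conserve mass number: 228 = 88 + 137 + k, so k = 228 − 225 = 3.
Check atomic number: 90 = 35 + 55 + 0 = 90. ✓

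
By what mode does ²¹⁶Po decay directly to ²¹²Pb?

ΔA = 212 − 216 = -4; ΔZ = 82 − 84 = -2.
A drops by 4 and Z drops by 2 — the signature of alpha emission.

alpha decay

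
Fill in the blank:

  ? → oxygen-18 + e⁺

F-18

Conserve mass number: A = 18 + 0, so A = 18.
Conserve atomic number: Z = 8 + 1, so Z = 9.
Z = 9 is fluorine, so the species is fluorine-18.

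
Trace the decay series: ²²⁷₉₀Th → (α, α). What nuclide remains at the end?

Rn-219

Start: (A, Z) = (227, 90).
After α: (223, 88).
After α: (219, 86).
Z = 86 is radon.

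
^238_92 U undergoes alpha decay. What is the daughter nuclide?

Alpha decay: mass number changes by -4, atomic number by -2.
A: 238 − 4 = 234; Z: 92 − 2 = 90.
Z = 90 is thorium, so the daughter is ^234_90 Th.

Th-234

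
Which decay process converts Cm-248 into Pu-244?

alpha decay

ΔA = 244 − 248 = -4; ΔZ = 94 − 96 = -2.
A drops by 4 and Z drops by 2 — the signature of alpha emission.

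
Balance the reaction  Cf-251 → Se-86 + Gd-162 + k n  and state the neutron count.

Conserve mass number: 251 = 86 + 162 + k, so k = 251 − 248 = 3.
Check atomic number: 98 = 34 + 64 + 0 = 98. ✓

3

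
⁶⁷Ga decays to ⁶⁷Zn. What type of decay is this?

ΔA = 67 − 67 = 0; ΔZ = 30 − 31 = -1.
A is unchanged and Z drops by 1 — a proton has become a neutron (β⁺ emission or electron capture).

beta-plus decay or electron capture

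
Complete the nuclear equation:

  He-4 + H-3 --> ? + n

Li-6

Conserve mass number: 4 + 3 = A + 1, so A = 6.
Conserve atomic number: 2 + 1 = Z + 0, so Z = 3.
Z = 3 is lithium, so the species is Li-6.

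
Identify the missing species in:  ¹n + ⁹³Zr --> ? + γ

Conserve mass number: 1 + 93 = A + 0, so A = 94.
Conserve atomic number: 0 + 40 = Z + 0, so Z = 40.
Z = 40 is zirconium, so the species is ⁹⁴Zr.

Zr-94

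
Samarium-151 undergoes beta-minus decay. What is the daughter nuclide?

Beta-minus decay: mass number changes by +0, atomic number by +1.
A: 151 = 151; Z: 62 + 1 = 63.
Z = 63 is europium, so the daughter is europium-151.

Eu-151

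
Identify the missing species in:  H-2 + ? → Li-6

alpha particle

Conserve mass number: 2 + A = 6, so A = 4.
Conserve atomic number: 1 + Z = 3, so Z = 2.
A = 4 and Z = 2 is He-4 — an alpha particle.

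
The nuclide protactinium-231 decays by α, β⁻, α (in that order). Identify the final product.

Ra-223

Start: (A, Z) = (231, 91).
After α: (227, 89).
After β⁻: (227, 90).
After α: (223, 88).
Z = 88 is radium.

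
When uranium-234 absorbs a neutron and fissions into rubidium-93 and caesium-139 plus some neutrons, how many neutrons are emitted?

3

Conserve mass number: 235 = 93 + 139 + k, so k = 235 − 232 = 3.
Check atomic number: 92 = 37 + 55 + 0 = 92. ✓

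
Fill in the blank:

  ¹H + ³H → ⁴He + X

gamma ray

Conserve mass number: 1 + 3 = 4 + A, so A = 0.
Conserve atomic number: 1 + 1 = 2 + Z, so Z = 0.
A = 0 and Z = 0 is γ — a gamma ray.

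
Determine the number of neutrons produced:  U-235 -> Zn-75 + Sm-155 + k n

Conserve mass number: 235 = 75 + 155 + k, so k = 235 − 230 = 5.
Check atomic number: 92 = 30 + 62 + 0 = 92. ✓

5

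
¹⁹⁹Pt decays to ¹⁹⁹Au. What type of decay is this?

beta-minus decay

ΔA = 199 − 199 = 0; ΔZ = 79 − 78 = +1.
A is unchanged and Z rises by 1 — a neutron has become a proton (β⁻ decay).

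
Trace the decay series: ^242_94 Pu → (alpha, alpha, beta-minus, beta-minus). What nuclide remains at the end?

U-234

Start: (A, Z) = (242, 94).
After α: (238, 92).
After α: (234, 90).
After β⁻: (234, 91).
After β⁻: (234, 92).
Z = 92 is uranium.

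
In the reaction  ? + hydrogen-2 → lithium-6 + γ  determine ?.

Conserve mass number: A + 2 = 6 + 0, so A = 4.
Conserve atomic number: Z + 1 = 3 + 0, so Z = 2.
A = 4 and Z = 2 is helium-4 — an alpha particle.

alpha particle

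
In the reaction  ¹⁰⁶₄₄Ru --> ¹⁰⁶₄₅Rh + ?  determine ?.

Conserve mass number: 106 = 106 + A, so A = 0.
Conserve atomic number: 44 = 45 + Z, so Z = -1.
A = 0 and Z = -1 is ⁰₋₁e — a beta-minus particle.

beta-minus particle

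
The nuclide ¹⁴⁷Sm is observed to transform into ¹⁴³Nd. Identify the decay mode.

alpha decay

ΔA = 143 − 147 = -4; ΔZ = 60 − 62 = -2.
A drops by 4 and Z drops by 2 — the signature of alpha emission.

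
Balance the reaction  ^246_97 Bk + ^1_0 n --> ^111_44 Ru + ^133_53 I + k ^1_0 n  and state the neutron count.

3

Conserve mass number: 247 = 111 + 133 + k, so k = 247 − 244 = 3.
Check atomic number: 97 = 44 + 53 + 0 = 97. ✓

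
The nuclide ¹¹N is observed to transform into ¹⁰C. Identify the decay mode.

ΔA = 10 − 11 = -1; ΔZ = 6 − 7 = -1.
A drops by 1 and Z drops by 1 — a proton was emitted.

proton emission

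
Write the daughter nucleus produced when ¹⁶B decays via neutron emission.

Neutron emission: mass number changes by -1, atomic number by +0.
A: 16 − 1 = 15; Z: 5 = 5.
Z = 5 is boron, so the daughter is ¹⁵B.

B-15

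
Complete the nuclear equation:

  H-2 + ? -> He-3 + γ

proton

Conserve mass number: 2 + A = 3 + 0, so A = 1.
Conserve atomic number: 1 + Z = 2 + 0, so Z = 1.
A = 1 and Z = 1 is H-1 — a proton.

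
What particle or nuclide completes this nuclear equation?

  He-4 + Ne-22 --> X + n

Mg-25

Conserve mass number: 4 + 22 = A + 1, so A = 25.
Conserve atomic number: 2 + 10 = Z + 0, so Z = 12.
Z = 12 is magnesium, so the species is Mg-25.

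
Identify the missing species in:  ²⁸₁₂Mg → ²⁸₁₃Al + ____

beta-minus particle

Conserve mass number: 28 = 28 + A, so A = 0.
Conserve atomic number: 12 = 13 + Z, so Z = -1.
A = 0 and Z = -1 is ⁰₋₁e — a beta-minus particle.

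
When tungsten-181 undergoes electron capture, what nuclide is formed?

Electron capture: mass number changes by +0, atomic number by -1.
A: 181 = 181; Z: 74 − 1 = 73.
Z = 73 is tantalum, so the daughter is tantalum-181.

Ta-181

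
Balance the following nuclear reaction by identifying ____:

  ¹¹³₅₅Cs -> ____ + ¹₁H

Conserve mass number: 113 = A + 1, so A = 112.
Conserve atomic number: 55 = Z + 1, so Z = 54.
Z = 54 is xenon, so the species is ¹¹²₅₄Xe.

Xe-112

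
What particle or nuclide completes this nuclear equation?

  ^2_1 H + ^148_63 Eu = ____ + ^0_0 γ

Gd-150

Conserve mass number: 2 + 148 = A + 0, so A = 150.
Conserve atomic number: 1 + 63 = Z + 0, so Z = 64.
Z = 64 is gadolinium, so the species is ^150_64 Gd.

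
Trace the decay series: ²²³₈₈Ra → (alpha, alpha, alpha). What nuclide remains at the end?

Pb-211

Start: (A, Z) = (223, 88).
After α: (219, 86).
After α: (215, 84).
After α: (211, 82).
Z = 82 is lead.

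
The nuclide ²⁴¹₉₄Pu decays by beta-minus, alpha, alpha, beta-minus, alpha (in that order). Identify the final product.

Start: (A, Z) = (241, 94).
After β⁻: (241, 95).
After α: (237, 93).
After α: (233, 91).
After β⁻: (233, 92).
After α: (229, 90).
Z = 90 is thorium.

Th-229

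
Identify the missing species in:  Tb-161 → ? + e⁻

Conserve mass number: 161 = A + 0, so A = 161.
Conserve atomic number: 65 = Z − 1, so Z = 66.
Z = 66 is dysprosium, so the species is Dy-161.

Dy-161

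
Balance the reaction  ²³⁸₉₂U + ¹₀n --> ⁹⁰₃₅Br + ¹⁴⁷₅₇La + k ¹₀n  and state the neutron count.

2

Conserve mass number: 239 = 90 + 147 + k, so k = 239 − 237 = 2.
Check atomic number: 92 = 35 + 57 + 0 = 92. ✓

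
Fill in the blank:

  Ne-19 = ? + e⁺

F-19

Conserve mass number: 19 = A + 0, so A = 19.
Conserve atomic number: 10 = Z + 1, so Z = 9.
Z = 9 is fluorine, so the species is F-19.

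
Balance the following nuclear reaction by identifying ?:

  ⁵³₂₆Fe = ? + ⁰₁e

Conserve mass number: 53 = A + 0, so A = 53.
Conserve atomic number: 26 = Z + 1, so Z = 25.
Z = 25 is manganese, so the species is ⁵³₂₅Mn.

Mn-53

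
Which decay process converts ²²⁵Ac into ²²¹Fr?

ΔA = 221 − 225 = -4; ΔZ = 87 − 89 = -2.
A drops by 4 and Z drops by 2 — the signature of alpha emission.

alpha decay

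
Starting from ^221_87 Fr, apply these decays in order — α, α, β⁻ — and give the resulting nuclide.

Start: (A, Z) = (221, 87).
After α: (217, 85).
After α: (213, 83).
After β⁻: (213, 84).
Z = 84 is polonium.

Po-213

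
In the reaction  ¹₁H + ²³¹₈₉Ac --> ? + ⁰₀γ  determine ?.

Conserve mass number: 1 + 231 = A + 0, so A = 232.
Conserve atomic number: 1 + 89 = Z + 0, so Z = 90.
Z = 90 is thorium, so the species is ²³²₉₀Th.

Th-232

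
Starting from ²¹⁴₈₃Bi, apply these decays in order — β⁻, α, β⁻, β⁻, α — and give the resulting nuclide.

Start: (A, Z) = (214, 83).
After β⁻: (214, 84).
After α: (210, 82).
After β⁻: (210, 83).
After β⁻: (210, 84).
After α: (206, 82).
Z = 82 is lead.

Pb-206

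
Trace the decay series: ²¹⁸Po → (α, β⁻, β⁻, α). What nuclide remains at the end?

Start: (A, Z) = (218, 84).
After α: (214, 82).
After β⁻: (214, 83).
After β⁻: (214, 84).
After α: (210, 82).
Z = 82 is lead.

Pb-210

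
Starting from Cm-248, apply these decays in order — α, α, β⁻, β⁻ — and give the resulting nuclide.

Pu-240

Start: (A, Z) = (248, 96).
After α: (244, 94).
After α: (240, 92).
After β⁻: (240, 93).
After β⁻: (240, 94).
Z = 94 is plutonium.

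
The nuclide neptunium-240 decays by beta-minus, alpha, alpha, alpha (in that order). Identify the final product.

Start: (A, Z) = (240, 93).
After β⁻: (240, 94).
After α: (236, 92).
After α: (232, 90).
After α: (228, 88).
Z = 88 is radium.

Ra-228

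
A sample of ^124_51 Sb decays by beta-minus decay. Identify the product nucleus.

Te-124

Beta-minus decay: mass number changes by +0, atomic number by +1.
A: 124 = 124; Z: 51 + 1 = 52.
Z = 52 is tellurium, so the daughter is ^124_52 Te.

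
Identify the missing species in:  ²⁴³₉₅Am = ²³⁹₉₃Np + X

Conserve mass number: 243 = 239 + A, so A = 4.
Conserve atomic number: 95 = 93 + Z, so Z = 2.
A = 4 and Z = 2 is ⁴₂He — an alpha particle.

alpha particle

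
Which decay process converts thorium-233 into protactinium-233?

beta-minus decay

ΔA = 233 − 233 = 0; ΔZ = 91 − 90 = +1.
A is unchanged and Z rises by 1 — a neutron has become a proton (β⁻ decay).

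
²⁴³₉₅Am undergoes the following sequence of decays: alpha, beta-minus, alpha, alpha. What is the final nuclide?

Th-231

Start: (A, Z) = (243, 95).
After α: (239, 93).
After β⁻: (239, 94).
After α: (235, 92).
After α: (231, 90).
Z = 90 is thorium.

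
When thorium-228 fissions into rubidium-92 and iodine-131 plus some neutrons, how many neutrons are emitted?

Conserve mass number: 228 = 92 + 131 + k, so k = 228 − 223 = 5.
Check atomic number: 90 = 37 + 53 + 0 = 90. ✓

5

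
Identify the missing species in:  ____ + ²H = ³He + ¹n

Conserve mass number: A + 2 = 3 + 1, so A = 2.
Conserve atomic number: Z + 1 = 2 + 0, so Z = 1.
A = 2 and Z = 1 is ²H — a deuteron.

deuteron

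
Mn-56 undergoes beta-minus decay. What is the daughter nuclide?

Fe-56

Beta-minus decay: mass number changes by +0, atomic number by +1.
A: 56 = 56; Z: 25 + 1 = 26.
Z = 26 is iron, so the daughter is Fe-56.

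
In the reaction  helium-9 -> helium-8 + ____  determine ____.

neutron

Conserve mass number: 9 = 8 + A, so A = 1.
Conserve atomic number: 2 = 2 + Z, so Z = 0.
A = 1 and Z = 0 is neutron — a neutron.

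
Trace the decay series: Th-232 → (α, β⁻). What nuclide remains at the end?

Start: (A, Z) = (232, 90).
After α: (228, 88).
After β⁻: (228, 89).
Z = 89 is actinium.

Ac-228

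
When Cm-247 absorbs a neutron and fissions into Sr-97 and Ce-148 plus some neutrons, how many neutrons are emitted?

3

Conserve mass number: 248 = 97 + 148 + k, so k = 248 − 245 = 3.
Check atomic number: 96 = 38 + 58 + 0 = 96. ✓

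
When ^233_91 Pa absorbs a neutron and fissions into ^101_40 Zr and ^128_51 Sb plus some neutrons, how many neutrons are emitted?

5

Conserve mass number: 234 = 101 + 128 + k, so k = 234 − 229 = 5.
Check atomic number: 91 = 40 + 51 + 0 = 91. ✓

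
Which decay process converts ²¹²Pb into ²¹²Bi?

beta-minus decay

ΔA = 212 − 212 = 0; ΔZ = 83 − 82 = +1.
A is unchanged and Z rises by 1 — a neutron has become a proton (β⁻ decay).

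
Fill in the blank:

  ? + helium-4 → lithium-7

Conserve mass number: A + 4 = 7, so A = 3.
Conserve atomic number: Z + 2 = 3, so Z = 1.
A = 3 and Z = 1 is hydrogen-3 — a triton.

triton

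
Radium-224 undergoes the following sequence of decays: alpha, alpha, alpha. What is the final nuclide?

Start: (A, Z) = (224, 88).
After α: (220, 86).
After α: (216, 84).
After α: (212, 82).
Z = 82 is lead.

Pb-212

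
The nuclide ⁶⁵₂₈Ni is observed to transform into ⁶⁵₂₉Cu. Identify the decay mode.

ΔA = 65 − 65 = 0; ΔZ = 29 − 28 = +1.
A is unchanged and Z rises by 1 — a neutron has become a proton (β⁻ decay).

beta-minus decay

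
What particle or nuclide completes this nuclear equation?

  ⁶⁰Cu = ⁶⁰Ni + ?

positron

Conserve mass number: 60 = 60 + A, so A = 0.
Conserve atomic number: 29 = 28 + Z, so Z = 1.
A = 0 and Z = 1 is e⁺ — a positron.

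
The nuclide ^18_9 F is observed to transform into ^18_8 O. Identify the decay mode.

beta-plus decay or electron capture

ΔA = 18 − 18 = 0; ΔZ = 8 − 9 = -1.
A is unchanged and Z drops by 1 — a proton has become a neutron (β⁺ emission or electron capture).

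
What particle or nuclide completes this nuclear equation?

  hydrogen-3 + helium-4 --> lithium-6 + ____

Conserve mass number: 3 + 4 = 6 + A, so A = 1.
Conserve atomic number: 1 + 2 = 3 + Z, so Z = 0.
A = 1 and Z = 0 is neutron — a neutron.

neutron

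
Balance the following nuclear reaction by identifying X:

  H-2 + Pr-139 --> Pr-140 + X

proton

Conserve mass number: 2 + 139 = 140 + A, so A = 1.
Conserve atomic number: 1 + 59 = 59 + Z, so Z = 1.
A = 1 and Z = 1 is H-1 — a proton.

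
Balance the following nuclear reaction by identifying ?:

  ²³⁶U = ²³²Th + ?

Conserve mass number: 236 = 232 + A, so A = 4.
Conserve atomic number: 92 = 90 + Z, so Z = 2.
A = 4 and Z = 2 is ⁴He — an alpha particle.

alpha particle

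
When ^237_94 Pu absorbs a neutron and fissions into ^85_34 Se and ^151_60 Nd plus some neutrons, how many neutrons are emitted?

Conserve mass number: 238 = 85 + 151 + k, so k = 238 − 236 = 2.
Check atomic number: 94 = 34 + 60 + 0 = 94. ✓

2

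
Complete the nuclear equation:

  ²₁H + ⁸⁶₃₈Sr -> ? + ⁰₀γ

Y-88

Conserve mass number: 2 + 86 = A + 0, so A = 88.
Conserve atomic number: 1 + 38 = Z + 0, so Z = 39.
Z = 39 is yttrium, so the species is ⁸⁸₃₉Y.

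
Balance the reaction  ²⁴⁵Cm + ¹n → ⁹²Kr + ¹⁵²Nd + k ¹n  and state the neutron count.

2

Conserve mass number: 246 = 92 + 152 + k, so k = 246 − 244 = 2.
Check atomic number: 96 = 36 + 60 + 0 = 96. ✓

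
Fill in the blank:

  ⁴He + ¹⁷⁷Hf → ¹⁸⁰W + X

neutron

Conserve mass number: 4 + 177 = 180 + A, so A = 1.
Conserve atomic number: 2 + 72 = 74 + Z, so Z = 0.
A = 1 and Z = 0 is ¹n — a neutron.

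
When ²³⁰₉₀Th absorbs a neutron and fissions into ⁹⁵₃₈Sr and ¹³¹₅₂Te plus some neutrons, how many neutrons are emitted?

5

Conserve mass number: 231 = 95 + 131 + k, so k = 231 − 226 = 5.
Check atomic number: 90 = 38 + 52 + 0 = 90. ✓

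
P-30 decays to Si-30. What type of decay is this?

beta-plus decay or electron capture

ΔA = 30 − 30 = 0; ΔZ = 14 − 15 = -1.
A is unchanged and Z drops by 1 — a proton has become a neutron (β⁺ emission or electron capture).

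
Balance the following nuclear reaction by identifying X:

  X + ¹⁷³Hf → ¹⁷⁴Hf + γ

Conserve mass number: A + 173 = 174 + 0, so A = 1.
Conserve atomic number: Z + 72 = 72 + 0, so Z = 0.
A = 1 and Z = 0 is ¹n — a neutron.

neutron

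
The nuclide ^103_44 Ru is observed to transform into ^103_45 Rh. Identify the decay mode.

ΔA = 103 − 103 = 0; ΔZ = 45 − 44 = +1.
A is unchanged and Z rises by 1 — a neutron has become a proton (β⁻ decay).

beta-minus decay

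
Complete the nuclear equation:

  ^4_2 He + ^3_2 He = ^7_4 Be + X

Conserve mass number: 4 + 3 = 7 + A, so A = 0.
Conserve atomic number: 2 + 2 = 4 + Z, so Z = 0.
A = 0 and Z = 0 is ^0_0 γ — a gamma ray.

gamma ray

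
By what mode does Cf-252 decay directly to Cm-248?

ΔA = 248 − 252 = -4; ΔZ = 96 − 98 = -2.
A drops by 4 and Z drops by 2 — the signature of alpha emission.

alpha decay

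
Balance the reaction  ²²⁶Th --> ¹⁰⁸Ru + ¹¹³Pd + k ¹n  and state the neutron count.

5

Conserve mass number: 226 = 108 + 113 + k, so k = 226 − 221 = 5.
Check atomic number: 90 = 44 + 46 + 0 = 90. ✓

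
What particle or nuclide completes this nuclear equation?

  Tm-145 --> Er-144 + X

proton

Conserve mass number: 145 = 144 + A, so A = 1.
Conserve atomic number: 69 = 68 + Z, so Z = 1.
A = 1 and Z = 1 is H-1 — a proton.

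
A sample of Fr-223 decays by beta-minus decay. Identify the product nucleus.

Beta-minus decay: mass number changes by +0, atomic number by +1.
A: 223 = 223; Z: 87 + 1 = 88.
Z = 88 is radium, so the daughter is Ra-223.

Ra-223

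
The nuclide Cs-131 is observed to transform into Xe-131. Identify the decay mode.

ΔA = 131 − 131 = 0; ΔZ = 54 − 55 = -1.
A is unchanged and Z drops by 1 — a proton has become a neutron (β⁺ emission or electron capture).

beta-plus decay or electron capture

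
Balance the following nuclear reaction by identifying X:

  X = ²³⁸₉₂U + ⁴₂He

Pu-242

Conserve mass number: A = 238 + 4, so A = 242.
Conserve atomic number: Z = 92 + 2, so Z = 94.
Z = 94 is plutonium, so the species is ²⁴²₉₄Pu.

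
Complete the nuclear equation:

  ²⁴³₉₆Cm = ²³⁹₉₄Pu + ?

alpha particle

Conserve mass number: 243 = 239 + A, so A = 4.
Conserve atomic number: 96 = 94 + Z, so Z = 2.
A = 4 and Z = 2 is ⁴₂He — an alpha particle.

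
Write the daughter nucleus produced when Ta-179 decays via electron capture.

Electron capture: mass number changes by +0, atomic number by -1.
A: 179 = 179; Z: 73 − 1 = 72.
Z = 72 is hafnium, so the daughter is Hf-179.

Hf-179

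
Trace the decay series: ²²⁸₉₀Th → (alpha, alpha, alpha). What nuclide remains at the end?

Start: (A, Z) = (228, 90).
After α: (224, 88).
After α: (220, 86).
After α: (216, 84).
Z = 84 is polonium.

Po-216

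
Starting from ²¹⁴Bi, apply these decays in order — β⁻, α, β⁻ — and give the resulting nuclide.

Start: (A, Z) = (214, 83).
After β⁻: (214, 84).
After α: (210, 82).
After β⁻: (210, 83).
Z = 83 is bismuth.

Bi-210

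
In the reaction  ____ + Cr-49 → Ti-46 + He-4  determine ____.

neutron

Conserve mass number: A + 49 = 46 + 4, so A = 1.
Conserve atomic number: Z + 24 = 22 + 2, so Z = 0.
A = 1 and Z = 0 is n — a neutron.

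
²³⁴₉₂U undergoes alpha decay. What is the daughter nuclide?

Th-230

Alpha decay: mass number changes by -4, atomic number by -2.
A: 234 − 4 = 230; Z: 92 − 2 = 90.
Z = 90 is thorium, so the daughter is ²³⁰₉₀Th.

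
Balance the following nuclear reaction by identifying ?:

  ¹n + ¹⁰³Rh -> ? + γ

Rh-104

Conserve mass number: 1 + 103 = A + 0, so A = 104.
Conserve atomic number: 0 + 45 = Z + 0, so Z = 45.
Z = 45 is rhodium, so the species is ¹⁰⁴Rh.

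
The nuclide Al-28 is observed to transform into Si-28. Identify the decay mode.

beta-minus decay

ΔA = 28 − 28 = 0; ΔZ = 14 − 13 = +1.
A is unchanged and Z rises by 1 — a neutron has become a proton (β⁻ decay).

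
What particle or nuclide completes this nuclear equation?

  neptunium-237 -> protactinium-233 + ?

alpha particle

Conserve mass number: 237 = 233 + A, so A = 4.
Conserve atomic number: 93 = 91 + Z, so Z = 2.
A = 4 and Z = 2 is helium-4 — an alpha particle.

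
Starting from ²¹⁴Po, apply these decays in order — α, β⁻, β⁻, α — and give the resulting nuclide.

Start: (A, Z) = (214, 84).
After α: (210, 82).
After β⁻: (210, 83).
After β⁻: (210, 84).
After α: (206, 82).
Z = 82 is lead.

Pb-206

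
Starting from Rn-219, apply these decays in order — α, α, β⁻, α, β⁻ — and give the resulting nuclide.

Pb-207

Start: (A, Z) = (219, 86).
After α: (215, 84).
After α: (211, 82).
After β⁻: (211, 83).
After α: (207, 81).
After β⁻: (207, 82).
Z = 82 is lead.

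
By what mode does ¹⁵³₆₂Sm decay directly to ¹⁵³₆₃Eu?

beta-minus decay

ΔA = 153 − 153 = 0; ΔZ = 63 − 62 = +1.
A is unchanged and Z rises by 1 — a neutron has become a proton (β⁻ decay).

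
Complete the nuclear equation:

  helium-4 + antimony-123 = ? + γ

I-127

Conserve mass number: 4 + 123 = A + 0, so A = 127.
Conserve atomic number: 2 + 51 = Z + 0, so Z = 53.
Z = 53 is iodine, so the species is iodine-127.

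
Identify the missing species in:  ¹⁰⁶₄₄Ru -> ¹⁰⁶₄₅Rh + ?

beta-minus particle

Conserve mass number: 106 = 106 + A, so A = 0.
Conserve atomic number: 44 = 45 + Z, so Z = -1.
A = 0 and Z = -1 is ⁰₋₁e — a beta-minus particle.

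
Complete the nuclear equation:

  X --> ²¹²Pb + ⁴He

Po-216

Conserve mass number: A = 212 + 4, so A = 216.
Conserve atomic number: Z = 82 + 2, so Z = 84.
Z = 84 is polonium, so the species is ²¹⁶Po.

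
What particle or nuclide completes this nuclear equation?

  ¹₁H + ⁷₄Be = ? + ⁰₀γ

B-8

Conserve mass number: 1 + 7 = A + 0, so A = 8.
Conserve atomic number: 1 + 4 = Z + 0, so Z = 5.
Z = 5 is boron, so the species is ⁸₅B.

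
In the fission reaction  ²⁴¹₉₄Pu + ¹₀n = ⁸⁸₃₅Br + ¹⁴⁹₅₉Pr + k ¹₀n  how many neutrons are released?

5

Conserve mass number: 242 = 88 + 149 + k, so k = 242 − 237 = 5.
Check atomic number: 94 = 35 + 59 + 0 = 94. ✓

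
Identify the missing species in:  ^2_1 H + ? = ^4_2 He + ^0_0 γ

deuteron

Conserve mass number: 2 + A = 4 + 0, so A = 2.
Conserve atomic number: 1 + Z = 2 + 0, so Z = 1.
A = 2 and Z = 1 is ^2_1 H — a deuteron.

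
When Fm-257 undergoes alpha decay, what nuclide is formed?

Cf-253

Alpha decay: mass number changes by -4, atomic number by -2.
A: 257 − 4 = 253; Z: 100 − 2 = 98.
Z = 98 is californium, so the daughter is Cf-253.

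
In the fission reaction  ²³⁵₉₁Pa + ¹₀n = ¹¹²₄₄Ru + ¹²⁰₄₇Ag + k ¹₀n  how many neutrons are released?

Conserve mass number: 236 = 112 + 120 + k, so k = 236 − 232 = 4.
Check atomic number: 91 = 44 + 47 + 0 = 91. ✓

4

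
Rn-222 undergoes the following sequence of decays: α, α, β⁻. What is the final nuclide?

Bi-214

Start: (A, Z) = (222, 86).
After α: (218, 84).
After α: (214, 82).
After β⁻: (214, 83).
Z = 83 is bismuth.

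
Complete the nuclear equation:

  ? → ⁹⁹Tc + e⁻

Conserve mass number: A = 99 + 0, so A = 99.
Conserve atomic number: Z = 43 − 1, so Z = 42.
Z = 42 is molybdenum, so the species is ⁹⁹Mo.

Mo-99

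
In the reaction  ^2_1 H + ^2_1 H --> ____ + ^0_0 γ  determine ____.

He-4

Conserve mass number: 2 + 2 = A + 0, so A = 4.
Conserve atomic number: 1 + 1 = Z + 0, so Z = 2.
A = 4 and Z = 2 is ^4_2 He — an alpha particle.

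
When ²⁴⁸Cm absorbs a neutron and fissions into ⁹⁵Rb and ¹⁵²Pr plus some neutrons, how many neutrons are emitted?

2

Conserve mass number: 249 = 95 + 152 + k, so k = 249 − 247 = 2.
Check atomic number: 96 = 37 + 59 + 0 = 96. ✓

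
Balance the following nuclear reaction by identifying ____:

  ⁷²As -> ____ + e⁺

Conserve mass number: 72 = A + 0, so A = 72.
Conserve atomic number: 33 = Z + 1, so Z = 32.
Z = 32 is germanium, so the species is ⁷²Ge.

Ge-72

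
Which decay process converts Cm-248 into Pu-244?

alpha decay

ΔA = 244 − 248 = -4; ΔZ = 94 − 96 = -2.
A drops by 4 and Z drops by 2 — the signature of alpha emission.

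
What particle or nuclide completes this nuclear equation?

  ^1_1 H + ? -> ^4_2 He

triton

Conserve mass number: 1 + A = 4, so A = 3.
Conserve atomic number: 1 + Z = 2, so Z = 1.
A = 3 and Z = 1 is ^3_1 H — a triton.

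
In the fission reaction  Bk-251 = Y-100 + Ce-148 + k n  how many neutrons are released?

3

Conserve mass number: 251 = 100 + 148 + k, so k = 251 − 248 = 3.
Check atomic number: 97 = 39 + 58 + 0 = 97. ✓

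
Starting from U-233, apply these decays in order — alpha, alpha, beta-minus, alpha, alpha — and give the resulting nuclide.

Start: (A, Z) = (233, 92).
After α: (229, 90).
After α: (225, 88).
After β⁻: (225, 89).
After α: (221, 87).
After α: (217, 85).
Z = 85 is astatine.

At-217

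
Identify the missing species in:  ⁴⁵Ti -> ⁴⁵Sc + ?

Conserve mass number: 45 = 45 + A, so A = 0.
Conserve atomic number: 22 = 21 + Z, so Z = 1.
A = 0 and Z = 1 is e⁺ — a positron.

positron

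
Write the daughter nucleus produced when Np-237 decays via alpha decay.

Pa-233

Alpha decay: mass number changes by -4, atomic number by -2.
A: 237 − 4 = 233; Z: 93 − 2 = 91.
Z = 91 is protactinium, so the daughter is Pa-233.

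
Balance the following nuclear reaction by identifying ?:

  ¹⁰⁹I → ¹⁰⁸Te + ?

proton

Conserve mass number: 109 = 108 + A, so A = 1.
Conserve atomic number: 53 = 52 + Z, so Z = 1.
A = 1 and Z = 1 is ¹H — a proton.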